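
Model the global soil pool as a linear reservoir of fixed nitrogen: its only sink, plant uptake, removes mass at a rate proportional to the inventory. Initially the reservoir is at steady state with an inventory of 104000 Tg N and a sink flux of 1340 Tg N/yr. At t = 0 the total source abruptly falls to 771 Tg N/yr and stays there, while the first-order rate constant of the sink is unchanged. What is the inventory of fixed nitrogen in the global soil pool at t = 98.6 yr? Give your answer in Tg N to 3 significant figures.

72200 Tg N

τ = M₀/F₀ = 104000/1340 = 77.61 yr; rate constant k = 1/τ.
New steady state M_∞ = F₁/k = F₁·τ = 771 × 77.61 = 59839 Tg N.
M(t) = M_∞ + (M₀ − M_∞)·e^(−t/τ); t/τ = 98.6/77.61 = 1.270, so e^(−t/τ) = 0.2807.
M(t) = 59839 + 44160 × 0.2807 = 72235 Tg N.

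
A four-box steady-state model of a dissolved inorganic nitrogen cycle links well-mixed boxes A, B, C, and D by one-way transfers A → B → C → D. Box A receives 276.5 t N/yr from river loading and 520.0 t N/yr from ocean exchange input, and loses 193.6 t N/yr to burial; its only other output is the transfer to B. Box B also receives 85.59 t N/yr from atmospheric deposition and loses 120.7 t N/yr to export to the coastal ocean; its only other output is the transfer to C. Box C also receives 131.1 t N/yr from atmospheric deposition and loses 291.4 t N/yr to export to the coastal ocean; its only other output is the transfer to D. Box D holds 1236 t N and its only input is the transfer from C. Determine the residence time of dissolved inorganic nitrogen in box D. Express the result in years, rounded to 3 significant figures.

Box A: F(A→B) = (276.5 + 520.0) − 193.6 = 602.90 t N/yr.
Box B: F(B→C) = (602.90 + 85.59) − 120.7 = 567.79 t N/yr.
Box C: F(C→D) = (567.79 + 131.1) − 291.4 = 407.49 t N/yr.
Box D throughput = its input = 407.49 t N/yr; τ = 1236 / 407.49 = 3.033 yr.

3.03 yr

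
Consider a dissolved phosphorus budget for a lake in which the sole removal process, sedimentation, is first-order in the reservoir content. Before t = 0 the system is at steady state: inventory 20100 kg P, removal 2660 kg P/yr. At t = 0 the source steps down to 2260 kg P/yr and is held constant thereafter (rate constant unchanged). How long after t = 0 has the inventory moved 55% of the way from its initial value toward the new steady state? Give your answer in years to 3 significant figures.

τ = M₀/F₀ = 20100/2660 = 7.556 yr.
The remaining gap fraction is e^(−t/τ); 55% covered ⇒ e^(−t/τ) = 0.450.
t = −τ ln(0.450) = 7.556 × 0.7985 = 6.034 yr.

6.03 yr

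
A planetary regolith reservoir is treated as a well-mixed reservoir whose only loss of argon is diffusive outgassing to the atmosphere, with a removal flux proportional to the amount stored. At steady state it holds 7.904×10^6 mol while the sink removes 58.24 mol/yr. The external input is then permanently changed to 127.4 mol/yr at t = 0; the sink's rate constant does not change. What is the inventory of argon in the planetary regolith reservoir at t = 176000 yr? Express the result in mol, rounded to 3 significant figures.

1.47×10^7 mol

The sink rate constant is k = F₀/M₀ = 58.24/7.904×10^6 = 7.368×10^-6 yr⁻¹.
Solving dM/dt = F₁ − kM with M(0) = M₀ gives M(t) = F₁/k + (M₀ − F₁/k)·e^(−kt).
F₁/k = 127.4/7.368×10^-6 = 1.7290×10^7 mol; kt = 7.368×10^-6 × 176000 = 1.297, e^(−kt) = 0.2734.
M(176000) = 1.7290×10^7 + (7.904×10^6 − 1.7290×10^7) × 0.2734 = 1.7290×10^7 − 2.566×10^6 = 1.4724×10^7 mol.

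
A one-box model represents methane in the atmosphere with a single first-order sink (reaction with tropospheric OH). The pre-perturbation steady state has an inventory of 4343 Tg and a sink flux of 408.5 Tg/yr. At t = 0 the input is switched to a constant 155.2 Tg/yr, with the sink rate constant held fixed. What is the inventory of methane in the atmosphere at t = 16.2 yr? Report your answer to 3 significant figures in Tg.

2240 Tg

τ = M₀/F₀ = 4343/408.5 = 10.63 yr; rate constant k = 1/τ.
New steady state M_∞ = F₁/k = F₁·τ = 155.2 × 10.63 = 1650.0 Tg.
M(t) = M_∞ + (M₀ − M_∞)·e^(−t/τ); t/τ = 16.2/10.63 = 1.524, so e^(−t/τ) = 0.2179.
M(t) = 1650.0 + 2693 × 0.2179 = 2236.8 Tg.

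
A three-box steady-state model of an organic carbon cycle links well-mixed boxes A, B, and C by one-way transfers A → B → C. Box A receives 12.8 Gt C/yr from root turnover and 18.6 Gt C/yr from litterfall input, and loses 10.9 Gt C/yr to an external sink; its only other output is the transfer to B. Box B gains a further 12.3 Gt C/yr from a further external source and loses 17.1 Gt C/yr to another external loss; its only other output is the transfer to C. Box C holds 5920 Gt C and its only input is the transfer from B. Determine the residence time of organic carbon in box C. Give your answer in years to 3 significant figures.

377 yr

Box A: F(A→B) = (12.8 + 18.6) − 10.9 = 20.500 Gt C/yr.
Box B: F(B→C) = (20.500 + 12.3) − 17.1 = 15.700 Gt C/yr.
Box C throughput = its input = 15.700 Gt C/yr; τ = 5920 / 15.700 = 377.1 yr.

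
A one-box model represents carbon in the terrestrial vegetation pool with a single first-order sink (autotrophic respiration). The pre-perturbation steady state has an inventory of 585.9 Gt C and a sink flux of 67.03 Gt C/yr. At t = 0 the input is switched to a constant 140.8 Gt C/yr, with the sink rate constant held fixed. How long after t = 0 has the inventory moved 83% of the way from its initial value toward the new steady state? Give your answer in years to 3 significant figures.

15.5 yr

τ = M₀/F₀ = 585.9/67.03 = 8.741 yr.
The remaining gap fraction is e^(−t/τ); 83% covered ⇒ e^(−t/τ) = 0.170.
t = −τ ln(0.170) = 8.741 × 1.772 = 15.49 yr.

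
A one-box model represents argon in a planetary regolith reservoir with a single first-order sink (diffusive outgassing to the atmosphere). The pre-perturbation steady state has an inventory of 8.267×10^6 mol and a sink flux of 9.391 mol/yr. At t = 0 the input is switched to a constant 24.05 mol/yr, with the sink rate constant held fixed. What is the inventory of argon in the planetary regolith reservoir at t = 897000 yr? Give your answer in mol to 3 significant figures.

1.65×10^7 mol

Residence time τ = M₀/F₀ = 880300 yr. The eventual steady state is M_∞ = M₀·(F₁/F₀) = 8.267×10^6 × 24.05/9.391 = 2.1171×10^7 mol.
The anomaly ΔM(t) = M(t) − M_∞ decays as ΔM₀·e^(−t/τ) with ΔM₀ = 8.267×10^6 − 2.1171×10^7 = −1.290×10^7 mol.
At t = 897000 yr, e^(−t/τ) = e^(−1.019) = 0.3610, so ΔM = −4.658×10^6 mol and M = 2.1171×10^7 − 4.658×10^6 = 1.6513×10^7 mol.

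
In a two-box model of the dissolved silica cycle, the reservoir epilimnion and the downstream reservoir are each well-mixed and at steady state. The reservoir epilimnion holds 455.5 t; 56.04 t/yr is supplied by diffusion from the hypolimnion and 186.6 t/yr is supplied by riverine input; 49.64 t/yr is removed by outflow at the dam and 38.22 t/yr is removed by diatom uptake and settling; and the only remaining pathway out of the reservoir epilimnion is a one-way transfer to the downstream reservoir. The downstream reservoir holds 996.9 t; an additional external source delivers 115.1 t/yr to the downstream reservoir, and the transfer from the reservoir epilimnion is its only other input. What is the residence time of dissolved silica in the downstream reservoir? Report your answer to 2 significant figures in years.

3.7 yr

Balance the reservoir epilimnion: ΣF_in = 56.04 + 186.6 = 242.64 t/yr.
Transfer to the downstream reservoir = ΣF_in − (49.64 + 38.22) = 154.78 t/yr.
Total input to the downstream reservoir = 154.78 + 115.1 = 269.88 t/yr; at steady state this equals its total output.
τ = M / F = 996.9 / 269.88 = 3.694 yr.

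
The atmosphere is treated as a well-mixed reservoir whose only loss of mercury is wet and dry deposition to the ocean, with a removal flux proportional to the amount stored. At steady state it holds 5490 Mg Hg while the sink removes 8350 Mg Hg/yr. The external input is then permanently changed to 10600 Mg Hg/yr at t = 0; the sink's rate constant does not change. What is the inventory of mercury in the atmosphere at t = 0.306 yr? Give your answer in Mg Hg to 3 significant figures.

Residence time τ = M₀/F₀ = 0.6575 yr. The eventual steady state is M_∞ = M₀·(F₁/F₀) = 5490 × 10600/8350 = 6969.3 Mg Hg.
The anomaly ΔM(t) = M(t) − M_∞ decays as ΔM₀·e^(−t/τ) with ΔM₀ = 5490 − 6969.3 = −1479 Mg Hg.
At t = 0.306 yr, e^(−t/τ) = e^(−0.4654) = 0.6279, so ΔM = −928.8 Mg Hg and M = 6969.3 − 928.8 = 6040.5 Mg Hg.

6040 Mg Hg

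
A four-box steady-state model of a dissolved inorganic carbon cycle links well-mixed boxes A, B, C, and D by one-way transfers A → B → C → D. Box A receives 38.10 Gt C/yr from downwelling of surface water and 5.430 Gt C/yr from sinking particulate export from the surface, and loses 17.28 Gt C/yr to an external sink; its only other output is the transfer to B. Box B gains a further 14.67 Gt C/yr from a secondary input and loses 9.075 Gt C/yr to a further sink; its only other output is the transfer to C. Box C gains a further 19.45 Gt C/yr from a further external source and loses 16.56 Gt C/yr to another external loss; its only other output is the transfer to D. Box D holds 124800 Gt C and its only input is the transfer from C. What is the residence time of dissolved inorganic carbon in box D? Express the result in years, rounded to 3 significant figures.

3590 yr

Box A: F(A→B) = (38.10 + 5.430) − 17.28 = 26.250 Gt C/yr.
Box B: F(B→C) = (26.250 + 14.67) − 9.075 = 31.845 Gt C/yr.
Box C: F(C→D) = (31.845 + 19.45) − 16.56 = 34.735 Gt C/yr.
Box D throughput = its input = 34.735 Gt C/yr; τ = 124800 / 34.735 = 3593 yr.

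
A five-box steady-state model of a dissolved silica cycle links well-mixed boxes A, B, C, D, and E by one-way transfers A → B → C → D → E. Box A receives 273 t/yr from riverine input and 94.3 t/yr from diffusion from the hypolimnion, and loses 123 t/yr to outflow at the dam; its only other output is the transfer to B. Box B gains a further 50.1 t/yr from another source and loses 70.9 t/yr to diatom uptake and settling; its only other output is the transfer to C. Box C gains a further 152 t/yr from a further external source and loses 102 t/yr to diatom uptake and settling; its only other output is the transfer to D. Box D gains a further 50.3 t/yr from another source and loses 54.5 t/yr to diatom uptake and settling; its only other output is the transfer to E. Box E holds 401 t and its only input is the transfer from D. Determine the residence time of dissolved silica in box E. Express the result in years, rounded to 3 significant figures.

Box A: F(A→B) = (273 + 94.3) − 123 = 244.30 t/yr.
Box B: F(B→C) = (244.30 + 50.1) − 70.9 = 223.50 t/yr.
Box C: F(C→D) = (223.50 + 152) − 102 = 273.50 t/yr.
Box D: F(D→E) = (273.50 + 50.3) − 54.5 = 269.30 t/yr.
Box E throughput = its input = 269.30 t/yr; τ = 401 / 269.30 = 1.489 yr.

1.49 yr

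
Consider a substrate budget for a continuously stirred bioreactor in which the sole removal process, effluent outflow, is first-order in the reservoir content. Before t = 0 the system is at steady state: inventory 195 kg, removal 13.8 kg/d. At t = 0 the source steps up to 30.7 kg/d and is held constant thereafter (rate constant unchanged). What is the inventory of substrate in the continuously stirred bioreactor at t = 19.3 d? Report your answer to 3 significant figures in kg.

373 kg

Residence time τ = M₀/F₀ = 14.13 d. The eventual steady state is M_∞ = M₀·(F₁/F₀) = 195 × 30.7/13.8 = 433.80 kg.
The anomaly ΔM(t) = M(t) − M_∞ decays as ΔM₀·e^(−t/τ) with ΔM₀ = 195 − 433.80 = −238.8 kg.
At t = 19.3 d, e^(−t/τ) = e^(−1.366) = 0.2552, so ΔM = −60.93 kg and M = 433.80 − 60.93 = 372.87 kg.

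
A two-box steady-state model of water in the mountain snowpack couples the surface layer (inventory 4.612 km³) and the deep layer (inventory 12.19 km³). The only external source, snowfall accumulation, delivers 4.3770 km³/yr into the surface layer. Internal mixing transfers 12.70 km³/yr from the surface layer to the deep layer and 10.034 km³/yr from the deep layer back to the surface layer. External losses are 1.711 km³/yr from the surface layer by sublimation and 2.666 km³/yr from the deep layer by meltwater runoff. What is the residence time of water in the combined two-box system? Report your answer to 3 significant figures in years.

3.84 yr

Treat the two boxes together as one reservoir: the mixing fluxes between them are internal recycling, so τ = ΣM / Σ(external losses).
M_total = 4.612 + 12.19 = 16.802 km³.
ΣF_external_out = 1.711 + 2.666 = 4.3770 km³/yr.
τ = M_total / ΣF_ext = 16.802 / 4.3770 = 3.839 yr.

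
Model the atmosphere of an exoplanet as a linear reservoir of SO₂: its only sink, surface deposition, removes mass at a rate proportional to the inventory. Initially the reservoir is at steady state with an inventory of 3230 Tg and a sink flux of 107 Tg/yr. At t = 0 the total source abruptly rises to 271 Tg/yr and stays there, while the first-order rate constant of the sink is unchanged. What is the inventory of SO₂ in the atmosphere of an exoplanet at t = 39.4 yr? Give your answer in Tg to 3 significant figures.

τ = M₀/F₀ = 3230/107 = 30.19 yr; rate constant k = 1/τ.
New steady state M_∞ = F₁/k = F₁·τ = 271 × 30.19 = 8180.7 Tg.
M(t) = M_∞ + (M₀ − M_∞)·e^(−t/τ); t/τ = 39.4/30.19 = 1.305, so e^(−t/τ) = 0.2711.
M(t) = 8180.7 − 4951 × 0.2711 = 6838.4 Tg.

6840 Tg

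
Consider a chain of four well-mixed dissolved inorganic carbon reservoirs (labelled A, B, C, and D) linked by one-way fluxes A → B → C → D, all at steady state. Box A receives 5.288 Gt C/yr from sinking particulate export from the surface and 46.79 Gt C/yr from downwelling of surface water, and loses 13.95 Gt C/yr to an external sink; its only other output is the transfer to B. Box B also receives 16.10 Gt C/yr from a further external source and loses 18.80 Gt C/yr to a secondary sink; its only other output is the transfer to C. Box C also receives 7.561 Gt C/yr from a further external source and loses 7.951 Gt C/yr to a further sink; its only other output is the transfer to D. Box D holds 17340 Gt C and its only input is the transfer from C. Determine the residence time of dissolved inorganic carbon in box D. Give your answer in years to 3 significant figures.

Box A: F(A→B) = (5.288 + 46.79) − 13.95 = 38.128 Gt C/yr.
Box B: F(B→C) = (38.128 + 16.10) − 18.80 = 35.428 Gt C/yr.
Box C: F(C→D) = (35.428 + 7.561) − 7.951 = 35.038 Gt C/yr.
Box D throughput = its input = 35.038 Gt C/yr; τ = 17340 / 35.038 = 494.9 yr.

495 yr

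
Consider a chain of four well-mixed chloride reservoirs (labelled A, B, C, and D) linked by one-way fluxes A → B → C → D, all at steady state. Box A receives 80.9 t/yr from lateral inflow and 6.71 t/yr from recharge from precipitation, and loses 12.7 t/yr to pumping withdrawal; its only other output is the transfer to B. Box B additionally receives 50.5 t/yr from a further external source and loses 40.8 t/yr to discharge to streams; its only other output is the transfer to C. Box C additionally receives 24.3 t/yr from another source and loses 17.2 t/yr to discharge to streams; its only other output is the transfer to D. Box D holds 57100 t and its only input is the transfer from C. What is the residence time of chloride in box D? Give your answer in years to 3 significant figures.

623 yr

Box A: F(A→B) = (80.9 + 6.71) − 12.7 = 74.910 t/yr.
Box B: F(B→C) = (74.910 + 50.5) − 40.8 = 84.610 t/yr.
Box C: F(C→D) = (84.610 + 24.3) − 17.2 = 91.710 t/yr.
Box D throughput = its input = 91.710 t/yr; τ = 57100 / 91.710 = 622.6 yr.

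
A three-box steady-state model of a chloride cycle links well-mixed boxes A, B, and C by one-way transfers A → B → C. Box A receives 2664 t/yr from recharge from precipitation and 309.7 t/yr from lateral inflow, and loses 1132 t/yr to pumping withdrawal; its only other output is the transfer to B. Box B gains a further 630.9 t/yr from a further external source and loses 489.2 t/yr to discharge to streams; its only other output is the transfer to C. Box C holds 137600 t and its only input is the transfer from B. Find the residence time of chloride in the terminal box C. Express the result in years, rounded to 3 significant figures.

Box A: F(A→B) = (2664 + 309.7) − 1132 = 1841.7 t/yr.
Box B: F(B→C) = (1841.7 + 630.9) − 489.2 = 1983.4 t/yr.
Box C throughput = its input = 1983.4 t/yr; τ = 137600 / 1983.4 = 69.38 yr.

69.4 yr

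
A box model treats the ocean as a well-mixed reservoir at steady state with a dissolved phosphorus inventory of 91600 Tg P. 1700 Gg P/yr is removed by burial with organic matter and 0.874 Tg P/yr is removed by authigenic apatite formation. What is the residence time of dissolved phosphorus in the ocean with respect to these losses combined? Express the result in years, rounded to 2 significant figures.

36000 yr

Convert the burial with organic matter flux: 1700 Gg P/yr = 1.700 Tg P/yr.
Total removal = 1.700 + 0.8740 = 2.5740 Tg P/yr.
τ = M / ΣF_out = 91600 / 2.5740 = 35590 yr.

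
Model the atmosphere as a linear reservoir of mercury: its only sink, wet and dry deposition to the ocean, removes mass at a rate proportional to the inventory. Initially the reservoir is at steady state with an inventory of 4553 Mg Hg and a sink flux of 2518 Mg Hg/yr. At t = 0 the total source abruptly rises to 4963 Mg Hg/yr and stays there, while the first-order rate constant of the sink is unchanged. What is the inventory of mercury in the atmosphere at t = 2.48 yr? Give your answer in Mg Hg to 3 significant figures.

τ = M₀/F₀ = 4553/2518 = 1.808 yr; rate constant k = 1/τ.
New steady state M_∞ = F₁/k = F₁·τ = 4963 × 1.808 = 8974.0 Mg Hg.
M(t) = M_∞ + (M₀ − M_∞)·e^(−t/τ); t/τ = 2.48/1.808 = 1.372, so e^(−t/τ) = 0.2537.
M(t) = 8974.0 − 4421 × 0.2537 = 7852.3 Mg Hg.

7850 Mg Hg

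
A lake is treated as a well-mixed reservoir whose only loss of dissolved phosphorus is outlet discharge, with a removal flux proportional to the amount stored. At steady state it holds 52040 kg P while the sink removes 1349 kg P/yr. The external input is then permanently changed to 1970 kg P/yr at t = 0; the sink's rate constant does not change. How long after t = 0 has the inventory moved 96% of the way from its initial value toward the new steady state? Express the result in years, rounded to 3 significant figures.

τ = M₀/F₀ = 52040/1349 = 38.58 yr.
The remaining gap fraction is e^(−t/τ); 96% covered ⇒ e^(−t/τ) = 0.0400.
t = −τ ln(0.0400) = 38.58 × 3.219 = 124.2 yr.

124 yr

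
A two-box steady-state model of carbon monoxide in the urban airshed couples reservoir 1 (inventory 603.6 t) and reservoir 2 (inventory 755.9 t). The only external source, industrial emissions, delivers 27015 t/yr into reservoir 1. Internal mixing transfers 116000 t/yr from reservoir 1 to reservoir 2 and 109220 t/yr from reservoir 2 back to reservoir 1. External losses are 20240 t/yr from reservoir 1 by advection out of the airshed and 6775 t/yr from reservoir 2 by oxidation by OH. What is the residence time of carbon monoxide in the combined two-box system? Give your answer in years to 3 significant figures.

Residence time in the combined system uses the total inventory and the total *external* removal — internal exchanges between the two boxes cancel.
M_total = 603.6 + 755.9 = 1359.5 t.
ΣF_external_out = 20240 + 6775 = 27015 t/yr.
τ = M_total / ΣF_ext = 1359.5 / 27015 = 0.05032 yr.

0.0503 yr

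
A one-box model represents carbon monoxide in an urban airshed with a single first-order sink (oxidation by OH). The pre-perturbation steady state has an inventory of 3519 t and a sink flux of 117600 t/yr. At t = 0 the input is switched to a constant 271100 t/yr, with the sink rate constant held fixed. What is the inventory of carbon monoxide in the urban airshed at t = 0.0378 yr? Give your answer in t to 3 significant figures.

Residence time τ = M₀/F₀ = 0.02992 yr. The eventual steady state is M_∞ = M₀·(F₁/F₀) = 3519 × 271100/117600 = 8112.3 t.
The anomaly ΔM(t) = M(t) − M_∞ decays as ΔM₀·e^(−t/τ) with ΔM₀ = 3519 − 8112.3 = −4593 t.
At t = 0.0378 yr, e^(−t/τ) = e^(−1.263) = 0.2827, so ΔM = −1299 t and M = 8112.3 − 1299 = 6813.5 t.

6810 t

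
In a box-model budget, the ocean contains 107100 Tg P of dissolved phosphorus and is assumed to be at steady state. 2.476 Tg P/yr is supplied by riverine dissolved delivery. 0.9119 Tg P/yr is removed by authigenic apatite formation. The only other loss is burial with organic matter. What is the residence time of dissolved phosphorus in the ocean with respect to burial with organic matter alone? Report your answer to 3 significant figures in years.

68500 yr

At steady state ΣF_in = ΣF_out.
ΣF_in = 2.4760 Tg P/yr.
Burial with organic matter flux = ΣF_in − (0.9119) = 2.4760 − 0.9119 = 1.564 Tg P/yr.
τ = M / F = 107100 / 1.564 = 68470 yr.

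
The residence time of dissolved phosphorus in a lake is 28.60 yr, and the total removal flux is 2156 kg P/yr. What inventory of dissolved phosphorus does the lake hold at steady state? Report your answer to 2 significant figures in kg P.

τ = M/F ⇒ M = τ × F = 28.60 × 2156 = 61660 kg P.

62000 kg P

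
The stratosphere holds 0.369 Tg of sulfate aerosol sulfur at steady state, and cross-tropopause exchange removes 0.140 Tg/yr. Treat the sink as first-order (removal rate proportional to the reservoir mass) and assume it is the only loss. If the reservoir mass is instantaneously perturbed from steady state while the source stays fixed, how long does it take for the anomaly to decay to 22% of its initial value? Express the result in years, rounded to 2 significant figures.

For a linear reservoir the anomaly decays as exp(−t/τ) with τ = M/F = 0.369/0.140 = 2.636 yr.
exp(−t/τ) = 0.22 ⇒ t = −τ ln(0.22) = 2.636 × 1.514 = 3.991 yr.

4.0 yr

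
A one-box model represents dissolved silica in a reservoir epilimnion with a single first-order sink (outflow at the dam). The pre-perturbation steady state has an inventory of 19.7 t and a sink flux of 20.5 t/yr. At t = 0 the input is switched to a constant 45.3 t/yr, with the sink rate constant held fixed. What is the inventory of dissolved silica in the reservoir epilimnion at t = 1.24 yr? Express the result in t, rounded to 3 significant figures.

37.0 t

The sink rate constant is k = F₀/M₀ = 20.5/19.7 = 1.041 yr⁻¹.
Solving dM/dt = F₁ − kM with M(0) = M₀ gives M(t) = F₁/k + (M₀ − F₁/k)·e^(−kt).
F₁/k = 45.3/1.041 = 43.532 t; kt = 1.041 × 1.24 = 1.290, e^(−kt) = 0.2752.
M(1.24) = 43.532 + (19.7 − 43.532) × 0.2752 = 43.532 − 6.558 = 36.974 t.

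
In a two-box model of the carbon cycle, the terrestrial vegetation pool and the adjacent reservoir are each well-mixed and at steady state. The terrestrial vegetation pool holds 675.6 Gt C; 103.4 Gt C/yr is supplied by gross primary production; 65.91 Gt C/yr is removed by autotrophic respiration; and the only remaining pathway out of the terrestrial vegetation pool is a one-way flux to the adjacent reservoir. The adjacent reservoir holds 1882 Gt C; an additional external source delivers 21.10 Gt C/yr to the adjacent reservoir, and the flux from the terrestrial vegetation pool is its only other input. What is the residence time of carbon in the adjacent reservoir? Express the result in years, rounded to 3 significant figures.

32.1 yr

Balance the terrestrial vegetation pool: ΣF_in = 103.40 Gt C/yr.
Flux to the adjacent reservoir = ΣF_in − (65.91) = 37.490 Gt C/yr.
Total input to the adjacent reservoir = 37.490 + 21.10 = 58.590 Gt C/yr; at steady state this equals its total output.
τ = M / F = 1882 / 58.590 = 32.12 yr.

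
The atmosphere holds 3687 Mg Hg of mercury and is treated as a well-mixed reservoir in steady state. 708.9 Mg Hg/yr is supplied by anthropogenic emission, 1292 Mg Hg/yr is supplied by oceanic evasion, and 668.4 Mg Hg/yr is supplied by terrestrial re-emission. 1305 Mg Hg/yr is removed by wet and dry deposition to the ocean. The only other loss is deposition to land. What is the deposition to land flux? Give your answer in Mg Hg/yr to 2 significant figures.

1400 Mg Hg/yr

At steady state ΣF_in = ΣF_out.
ΣF_in = 708.9 + 1292 + 668.4 = 2669.3 Mg Hg/yr.
Deposition to land flux = ΣF_in − (1305) = 2669.3 − 1305 = 1364 Mg Hg/yr.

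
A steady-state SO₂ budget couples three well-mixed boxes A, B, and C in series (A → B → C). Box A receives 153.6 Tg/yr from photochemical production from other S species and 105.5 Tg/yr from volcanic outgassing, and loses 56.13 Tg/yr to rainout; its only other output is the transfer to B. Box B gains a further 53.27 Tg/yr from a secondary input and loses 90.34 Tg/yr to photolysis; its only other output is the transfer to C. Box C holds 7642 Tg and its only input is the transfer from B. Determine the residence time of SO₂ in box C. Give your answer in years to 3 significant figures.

Box A: F(A→B) = (153.6 + 105.5) − 56.13 = 202.97 Tg/yr.
Box B: F(B→C) = (202.97 + 53.27) − 90.34 = 165.90 Tg/yr.
Box C throughput = its input = 165.90 Tg/yr; τ = 7642 / 165.90 = 46.06 yr.

46.1 yr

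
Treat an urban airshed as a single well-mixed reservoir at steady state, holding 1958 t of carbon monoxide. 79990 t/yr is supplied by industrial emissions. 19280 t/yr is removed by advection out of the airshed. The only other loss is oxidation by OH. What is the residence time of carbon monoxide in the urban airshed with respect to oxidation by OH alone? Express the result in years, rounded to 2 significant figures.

At steady state ΣF_in = ΣF_out.
ΣF_in = 79990 t/yr.
Oxidation by OH flux = ΣF_in − (19280) = 79990 − 19280 = 60710 t/yr.
τ = M / F = 1958 / 60710 = 0.03225 yr.

0.032 yr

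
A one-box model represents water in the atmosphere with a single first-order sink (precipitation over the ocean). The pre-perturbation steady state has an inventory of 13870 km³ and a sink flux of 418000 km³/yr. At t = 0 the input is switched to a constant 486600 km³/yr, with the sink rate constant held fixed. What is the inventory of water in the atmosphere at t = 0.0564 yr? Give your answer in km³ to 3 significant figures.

15700 km³

The sink rate constant is k = F₀/M₀ = 418000/13870 = 30.14 yr⁻¹.
Solving dM/dt = F₁ − kM with M(0) = M₀ gives M(t) = F₁/k + (M₀ − F₁/k)·e^(−kt).
F₁/k = 486600/30.14 = 16146 km³; kt = 30.14 × 0.0564 = 1.700, e^(−kt) = 0.1827.
M(0.0564) = 16146 + (13870 − 16146) × 0.1827 = 16146 − 416.0 = 15730 km³.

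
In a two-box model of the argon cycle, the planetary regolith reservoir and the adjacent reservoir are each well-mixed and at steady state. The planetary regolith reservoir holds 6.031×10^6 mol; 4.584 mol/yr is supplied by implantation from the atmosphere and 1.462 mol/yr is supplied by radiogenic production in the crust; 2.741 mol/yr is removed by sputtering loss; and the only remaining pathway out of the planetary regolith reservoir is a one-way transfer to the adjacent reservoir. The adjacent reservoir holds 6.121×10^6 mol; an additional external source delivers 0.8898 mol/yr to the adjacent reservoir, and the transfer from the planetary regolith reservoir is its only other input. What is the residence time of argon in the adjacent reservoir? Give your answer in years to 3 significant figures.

Balance the planetary regolith reservoir: ΣF_in = 4.584 + 1.462 = 6.0460 mol/yr.
Transfer to the adjacent reservoir = ΣF_in − (2.741) = 3.3050 mol/yr.
Total input to the adjacent reservoir = 3.3050 + 0.8898 = 4.1948 mol/yr; at steady state this equals its total output.
τ = M / F = 6.121×10^6 / 4.1948 = 1.459×10^6 yr.

1.46×10^6 yr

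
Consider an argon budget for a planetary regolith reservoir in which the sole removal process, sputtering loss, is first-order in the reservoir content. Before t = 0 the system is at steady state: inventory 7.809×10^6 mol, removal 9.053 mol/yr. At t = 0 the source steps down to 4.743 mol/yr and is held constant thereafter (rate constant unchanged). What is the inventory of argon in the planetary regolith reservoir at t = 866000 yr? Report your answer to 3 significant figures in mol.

τ = M₀/F₀ = 7.809×10^6/9.053 = 862600 yr; rate constant k = 1/τ.
New steady state M_∞ = F₁/k = F₁·τ = 4.743 × 862600 = 4.0913×10^6 mol.
M(t) = M_∞ + (M₀ − M_∞)·e^(−t/τ); t/τ = 866000/862600 = 1.004, so e^(−t/τ) = 0.3664.
M(t) = 4.0913×10^6 + 3.718×10^6 × 0.3664 = 5.4535×10^6 mol.

5.45×10^6 mol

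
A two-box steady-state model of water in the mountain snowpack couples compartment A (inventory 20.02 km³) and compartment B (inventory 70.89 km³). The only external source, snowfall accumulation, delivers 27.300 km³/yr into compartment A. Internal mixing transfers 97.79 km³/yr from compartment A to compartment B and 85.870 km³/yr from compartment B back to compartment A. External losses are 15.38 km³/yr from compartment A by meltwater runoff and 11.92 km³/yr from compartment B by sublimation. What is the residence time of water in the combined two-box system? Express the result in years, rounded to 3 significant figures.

For the system as a whole, the A↔B exchange is internal and contributes nothing to the throughput; only the external sinks remove mass.
M_total = 20.02 + 70.89 = 90.910 km³.
ΣF_external_out = 15.38 + 11.92 = 27.300 km³/yr.
τ = M_total / ΣF_ext = 90.910 / 27.300 = 3.330 yr.

3.33 yr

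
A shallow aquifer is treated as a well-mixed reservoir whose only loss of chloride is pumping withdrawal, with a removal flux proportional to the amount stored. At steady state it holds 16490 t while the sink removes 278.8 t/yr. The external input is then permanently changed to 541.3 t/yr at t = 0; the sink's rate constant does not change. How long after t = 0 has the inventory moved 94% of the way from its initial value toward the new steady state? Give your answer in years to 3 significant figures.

τ = M₀/F₀ = 16490/278.8 = 59.15 yr.
The remaining gap fraction is e^(−t/τ); 94% covered ⇒ e^(−t/τ) = 0.0600.
t = −τ ln(0.0600) = 59.15 × 2.813 = 166.4 yr.

166 yr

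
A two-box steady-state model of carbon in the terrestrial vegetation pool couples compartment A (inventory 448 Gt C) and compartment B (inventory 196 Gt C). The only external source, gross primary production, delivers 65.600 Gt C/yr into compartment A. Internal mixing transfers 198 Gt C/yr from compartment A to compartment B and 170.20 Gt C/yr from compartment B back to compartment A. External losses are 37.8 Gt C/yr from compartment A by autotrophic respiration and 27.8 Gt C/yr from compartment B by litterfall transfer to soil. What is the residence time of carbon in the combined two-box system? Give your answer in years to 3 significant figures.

Treat the two boxes together as one reservoir: the mixing fluxes between them are internal recycling, so τ = ΣM / Σ(external losses).
M_total = 448 + 196 = 644.00 Gt C.
ΣF_external_out = 37.8 + 27.8 = 65.600 Gt C/yr.
τ = M_total / ΣF_ext = 644.00 / 65.600 = 9.817 yr.

9.82 yr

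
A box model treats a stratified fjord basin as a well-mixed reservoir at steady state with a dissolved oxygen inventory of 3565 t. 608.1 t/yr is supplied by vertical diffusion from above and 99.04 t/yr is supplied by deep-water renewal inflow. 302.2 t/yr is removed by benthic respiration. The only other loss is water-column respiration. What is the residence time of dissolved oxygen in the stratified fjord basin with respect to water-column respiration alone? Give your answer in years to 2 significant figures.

8.8 yr

At steady state ΣF_in = ΣF_out.
ΣF_in = 608.1 + 99.04 = 707.14 t/yr.
Water-column respiration flux = ΣF_in − (302.2) = 707.14 − 302.2 = 404.9 t/yr.
τ = M / F = 3565 / 404.9 = 8.804 yr.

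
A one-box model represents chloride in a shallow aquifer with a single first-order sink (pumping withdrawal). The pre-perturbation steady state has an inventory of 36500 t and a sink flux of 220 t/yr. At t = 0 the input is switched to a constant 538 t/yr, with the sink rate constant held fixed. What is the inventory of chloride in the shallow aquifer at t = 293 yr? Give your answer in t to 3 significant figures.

The sink rate constant is k = F₀/M₀ = 220/36500 = 0.006027 yr⁻¹.
Solving dM/dt = F₁ − kM with M(0) = M₀ gives M(t) = F₁/k + (M₀ − F₁/k)·e^(−kt).
F₁/k = 538/0.006027 = 89259 t; kt = 0.006027 × 293 = 1.766, e^(−kt) = 0.1710.
M(293) = 89259 + (36500 − 89259) × 0.1710 = 89259 − 9022 = 80237 t.

80200 t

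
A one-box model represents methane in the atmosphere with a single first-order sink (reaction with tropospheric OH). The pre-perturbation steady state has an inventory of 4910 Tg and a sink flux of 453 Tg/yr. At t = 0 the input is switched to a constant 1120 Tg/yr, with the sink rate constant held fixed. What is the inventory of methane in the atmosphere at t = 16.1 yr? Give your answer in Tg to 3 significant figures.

10500 Tg

τ = M₀/F₀ = 4910/453 = 10.84 yr; rate constant k = 1/τ.
New steady state M_∞ = F₁/k = F₁·τ = 1120 × 10.84 = 12140 Tg.
M(t) = M_∞ + (M₀ − M_∞)·e^(−t/τ); t/τ = 16.1/10.84 = 1.485, so e^(−t/τ) = 0.2264.
M(t) = 12140 − 7230 × 0.2264 = 10503 Tg.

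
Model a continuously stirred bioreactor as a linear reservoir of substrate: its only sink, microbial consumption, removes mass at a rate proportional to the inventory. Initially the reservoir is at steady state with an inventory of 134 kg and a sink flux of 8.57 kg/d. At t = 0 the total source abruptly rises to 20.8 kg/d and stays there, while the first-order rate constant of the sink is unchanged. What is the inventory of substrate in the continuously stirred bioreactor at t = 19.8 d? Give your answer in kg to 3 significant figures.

271 kg

The sink rate constant is k = F₀/M₀ = 8.57/134 = 0.06396 d⁻¹.
Solving dM/dt = F₁ − kM with M(0) = M₀ gives M(t) = F₁/k + (M₀ − F₁/k)·e^(−kt).
F₁/k = 20.8/0.06396 = 325.23 kg; kt = 0.06396 × 19.8 = 1.266, e^(−kt) = 0.2819.
M(19.8) = 325.23 + (134 − 325.23) × 0.2819 = 325.23 − 53.90 = 271.33 kg.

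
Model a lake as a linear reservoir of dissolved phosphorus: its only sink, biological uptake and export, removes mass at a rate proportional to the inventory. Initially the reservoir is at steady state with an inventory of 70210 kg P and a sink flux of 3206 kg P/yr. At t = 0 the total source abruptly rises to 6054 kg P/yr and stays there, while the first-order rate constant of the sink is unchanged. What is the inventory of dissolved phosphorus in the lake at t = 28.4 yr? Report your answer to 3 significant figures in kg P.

116000 kg P

τ = M₀/F₀ = 70210/3206 = 21.90 yr; rate constant k = 1/τ.
New steady state M_∞ = F₁/k = F₁·τ = 6054 × 21.90 = 132580 kg P.
M(t) = M_∞ + (M₀ − M_∞)·e^(−t/τ); t/τ = 28.4/21.90 = 1.297, so e^(−t/τ) = 0.2734.
M(t) = 132580 − 62370 × 0.2734 = 115530 kg P.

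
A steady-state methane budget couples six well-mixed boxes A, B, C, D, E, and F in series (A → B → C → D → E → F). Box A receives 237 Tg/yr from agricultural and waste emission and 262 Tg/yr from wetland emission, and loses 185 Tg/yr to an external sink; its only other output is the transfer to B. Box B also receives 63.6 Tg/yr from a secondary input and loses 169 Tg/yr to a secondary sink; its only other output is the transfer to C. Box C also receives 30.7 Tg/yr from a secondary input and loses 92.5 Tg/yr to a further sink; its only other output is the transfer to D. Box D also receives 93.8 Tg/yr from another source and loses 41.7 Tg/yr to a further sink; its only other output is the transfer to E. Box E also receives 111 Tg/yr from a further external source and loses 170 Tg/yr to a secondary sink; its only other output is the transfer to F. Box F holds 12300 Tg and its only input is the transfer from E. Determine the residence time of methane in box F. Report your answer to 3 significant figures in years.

Box A: F(A→B) = (237 + 262) − 185 = 314.00 Tg/yr.
Box B: F(B→C) = (314.00 + 63.6) − 169 = 208.60 Tg/yr.
Box C: F(C→D) = (208.60 + 30.7) − 92.5 = 146.80 Tg/yr.
Box D: F(D→E) = (146.80 + 93.8) − 41.7 = 198.90 Tg/yr.
Box E: F(E→F) = (198.90 + 111) − 170 = 139.90 Tg/yr.
Box F throughput = its input = 139.90 Tg/yr; τ = 12300 / 139.90 = 87.92 yr.

87.9 yr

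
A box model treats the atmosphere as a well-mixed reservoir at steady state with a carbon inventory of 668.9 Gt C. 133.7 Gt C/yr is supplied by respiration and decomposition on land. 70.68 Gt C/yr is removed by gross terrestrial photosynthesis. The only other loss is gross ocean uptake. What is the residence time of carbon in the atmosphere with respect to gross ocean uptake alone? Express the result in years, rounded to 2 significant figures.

11 yr

At steady state ΣF_in = ΣF_out.
ΣF_in = 133.70 Gt C/yr.
Gross ocean uptake flux = ΣF_in − (70.68) = 133.70 − 70.68 = 63.02 Gt C/yr.
τ = M / F = 668.9 / 63.02 = 10.61 yr.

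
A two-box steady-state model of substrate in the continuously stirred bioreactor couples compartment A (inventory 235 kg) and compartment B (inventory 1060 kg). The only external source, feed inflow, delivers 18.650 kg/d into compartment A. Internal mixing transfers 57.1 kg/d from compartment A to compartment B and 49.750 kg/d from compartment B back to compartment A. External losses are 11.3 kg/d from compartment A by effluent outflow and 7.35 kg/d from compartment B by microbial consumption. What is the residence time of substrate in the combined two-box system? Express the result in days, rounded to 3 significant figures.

Treat the two boxes together as one reservoir: the mixing fluxes between them are internal recycling, so τ = ΣM / Σ(external losses).
M_total = 235 + 1060 = 1295.0 kg.
ΣF_external_out = 11.3 + 7.35 = 18.650 kg/d.
τ = M_total / ΣF_ext = 1295.0 / 18.650 = 69.44 d.

69.4 d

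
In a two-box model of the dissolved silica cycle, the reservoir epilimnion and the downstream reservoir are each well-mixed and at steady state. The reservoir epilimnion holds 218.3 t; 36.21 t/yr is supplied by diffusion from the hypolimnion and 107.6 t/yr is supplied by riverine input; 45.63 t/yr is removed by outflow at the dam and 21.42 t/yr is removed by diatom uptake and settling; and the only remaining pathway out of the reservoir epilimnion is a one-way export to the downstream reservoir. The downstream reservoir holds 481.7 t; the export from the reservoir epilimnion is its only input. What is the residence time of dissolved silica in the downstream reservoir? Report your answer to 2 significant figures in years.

6.3 yr

Balance the reservoir epilimnion: ΣF_in = 36.21 + 107.6 = 143.81 t/yr.
Export to the downstream reservoir = ΣF_in − (45.63 + 21.42) = 76.760 t/yr.
At steady state the output of the downstream reservoir equals its input, 76.760 t/yr.
τ = M / F = 481.7 / 76.760 = 6.275 yr.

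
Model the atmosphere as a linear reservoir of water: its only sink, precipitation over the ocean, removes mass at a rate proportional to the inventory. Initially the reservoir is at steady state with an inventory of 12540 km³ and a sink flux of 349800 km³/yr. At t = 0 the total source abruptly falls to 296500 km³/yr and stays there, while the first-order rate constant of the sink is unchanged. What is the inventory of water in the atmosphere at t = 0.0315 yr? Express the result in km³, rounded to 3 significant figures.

11400 km³

τ = M₀/F₀ = 12540/349800 = 0.03585 yr; rate constant k = 1/τ.
New steady state M_∞ = F₁/k = F₁·τ = 296500 × 0.03585 = 10629 km³.
M(t) = M_∞ + (M₀ − M_∞)·e^(−t/τ); t/τ = 0.0315/0.03585 = 0.8787, so e^(−t/τ) = 0.4153.
M(t) = 10629 + 1911 × 0.4153 = 11423 km³.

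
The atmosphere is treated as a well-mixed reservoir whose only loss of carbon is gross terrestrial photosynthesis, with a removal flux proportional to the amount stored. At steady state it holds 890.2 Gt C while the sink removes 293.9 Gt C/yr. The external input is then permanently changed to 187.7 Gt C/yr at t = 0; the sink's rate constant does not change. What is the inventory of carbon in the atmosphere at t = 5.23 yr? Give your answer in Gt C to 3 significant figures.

626 Gt C

The sink rate constant is k = F₀/M₀ = 293.9/890.2 = 0.3302 yr⁻¹.
Solving dM/dt = F₁ − kM with M(0) = M₀ gives M(t) = F₁/k + (M₀ − F₁/k)·e^(−kt).
F₁/k = 187.7/0.3302 = 568.53 Gt C; kt = 0.3302 × 5.23 = 1.727, e^(−kt) = 0.1779.
M(5.23) = 568.53 + (890.2 − 568.53) × 0.1779 = 568.53 + 57.22 = 625.75 Gt C.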